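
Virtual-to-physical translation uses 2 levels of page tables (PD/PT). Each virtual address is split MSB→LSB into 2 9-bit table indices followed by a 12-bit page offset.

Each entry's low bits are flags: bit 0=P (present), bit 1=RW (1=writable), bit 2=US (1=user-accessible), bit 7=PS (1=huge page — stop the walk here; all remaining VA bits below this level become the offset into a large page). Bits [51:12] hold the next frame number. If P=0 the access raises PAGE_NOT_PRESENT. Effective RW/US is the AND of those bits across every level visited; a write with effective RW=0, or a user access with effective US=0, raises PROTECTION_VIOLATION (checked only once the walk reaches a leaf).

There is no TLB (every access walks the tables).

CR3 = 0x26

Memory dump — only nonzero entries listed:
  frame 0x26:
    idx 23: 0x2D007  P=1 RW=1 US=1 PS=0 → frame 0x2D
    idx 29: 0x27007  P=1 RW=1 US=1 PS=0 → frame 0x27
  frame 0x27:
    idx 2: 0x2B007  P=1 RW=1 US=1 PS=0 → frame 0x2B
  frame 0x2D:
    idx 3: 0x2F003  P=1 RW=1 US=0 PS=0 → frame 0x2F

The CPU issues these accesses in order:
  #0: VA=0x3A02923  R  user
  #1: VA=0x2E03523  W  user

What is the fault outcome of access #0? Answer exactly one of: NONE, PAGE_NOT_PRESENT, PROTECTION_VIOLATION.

Trace:
#0 VA=0x3A02923 (r,user):
  L0: frame=0x26 idx=29 entry=0x27007 [P=1 RW=1 US=1 PS=0]
  L1: frame=0x27 idx=2 entry=0x2B007 [P=1 RW=1 US=1 PS=0]
  → PA=0x2B923  (2 entries read)
#1 VA=0x2E03523 (w,user):
  L0: frame=0x26 idx=23 entry=0x2D007 [P=1 RW=1 US=1 PS=0]
  L1: frame=0x2D idx=3 entry=0x2F003 [P=1 RW=1 US=0 PS=0]
  → PROTECTION_VIOLATION  (2 entries read)

Access #0 fault: NONE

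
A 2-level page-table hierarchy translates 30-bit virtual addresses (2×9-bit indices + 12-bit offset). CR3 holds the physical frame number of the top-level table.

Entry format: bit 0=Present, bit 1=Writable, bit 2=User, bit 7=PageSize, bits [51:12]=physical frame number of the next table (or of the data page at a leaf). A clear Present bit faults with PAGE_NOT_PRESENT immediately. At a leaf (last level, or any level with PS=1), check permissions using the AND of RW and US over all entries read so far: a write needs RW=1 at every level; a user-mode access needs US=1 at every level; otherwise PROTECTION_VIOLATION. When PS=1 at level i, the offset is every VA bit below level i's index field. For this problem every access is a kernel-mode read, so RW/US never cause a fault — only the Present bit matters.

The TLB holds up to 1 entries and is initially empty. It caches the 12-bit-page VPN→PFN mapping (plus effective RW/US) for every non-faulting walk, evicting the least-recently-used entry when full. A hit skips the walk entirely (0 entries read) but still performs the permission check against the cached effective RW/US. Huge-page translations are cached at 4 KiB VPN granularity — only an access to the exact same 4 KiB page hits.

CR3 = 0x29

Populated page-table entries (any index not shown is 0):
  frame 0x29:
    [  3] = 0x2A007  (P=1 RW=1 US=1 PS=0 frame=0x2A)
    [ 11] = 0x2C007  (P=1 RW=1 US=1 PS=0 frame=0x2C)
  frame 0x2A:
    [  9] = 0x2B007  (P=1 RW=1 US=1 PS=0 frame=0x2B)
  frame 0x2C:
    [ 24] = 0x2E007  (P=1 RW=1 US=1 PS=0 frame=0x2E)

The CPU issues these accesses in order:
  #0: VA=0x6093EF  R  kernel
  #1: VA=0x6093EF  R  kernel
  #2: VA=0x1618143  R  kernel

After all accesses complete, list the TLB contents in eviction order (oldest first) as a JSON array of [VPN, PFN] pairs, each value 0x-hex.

Trace:
#0 VA=0x6093EF (r,kernel):
  L0 @0x29[3] → 0x2A007  P=1,RW=1,US=1,PS=0
  L1 @0x2A[9] → 0x2B007  P=1,RW=1,US=1,PS=0
  ✓ 0x2B3EF  — 2 lookups
#1 VA=0x6093EF (r,kernel):
  TLB hit vpn=0x609 → PA=0x2B3EF
#2 VA=0x1618143 (r,kernel):
  L0 @0x29[11] → 0x2C007  P=1,RW=1,US=1,PS=0
  L1 @0x2C[24] → 0x2E007  P=1,RW=1,US=1,PS=0
  ✓ 0x2E143  — 2 lookups

TLB: [["0x1618", "0x2E"]]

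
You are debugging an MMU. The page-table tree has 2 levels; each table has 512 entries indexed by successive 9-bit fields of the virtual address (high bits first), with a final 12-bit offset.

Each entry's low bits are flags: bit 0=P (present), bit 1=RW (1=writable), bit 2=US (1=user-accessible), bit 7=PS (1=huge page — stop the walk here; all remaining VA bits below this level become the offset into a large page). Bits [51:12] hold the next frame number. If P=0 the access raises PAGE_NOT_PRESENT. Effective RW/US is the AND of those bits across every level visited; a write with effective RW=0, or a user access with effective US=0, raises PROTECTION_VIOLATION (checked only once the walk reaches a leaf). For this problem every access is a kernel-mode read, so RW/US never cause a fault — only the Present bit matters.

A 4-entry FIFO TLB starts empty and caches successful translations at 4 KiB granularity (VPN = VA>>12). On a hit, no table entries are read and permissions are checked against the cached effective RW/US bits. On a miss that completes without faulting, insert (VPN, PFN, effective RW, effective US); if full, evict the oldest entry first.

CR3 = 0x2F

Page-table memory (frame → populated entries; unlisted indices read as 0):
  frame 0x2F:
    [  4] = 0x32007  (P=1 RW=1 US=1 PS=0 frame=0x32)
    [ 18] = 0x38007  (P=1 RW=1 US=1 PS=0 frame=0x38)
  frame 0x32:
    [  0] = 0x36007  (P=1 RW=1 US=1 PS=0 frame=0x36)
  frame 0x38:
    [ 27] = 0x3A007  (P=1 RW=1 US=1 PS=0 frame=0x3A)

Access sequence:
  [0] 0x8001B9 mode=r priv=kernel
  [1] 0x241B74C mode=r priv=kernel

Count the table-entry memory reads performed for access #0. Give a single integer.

Trace:
#0 VA=0x8001B9 (r,kernel):
  lvl0: tbl 0x2F, slot 4 ⇒ 0x32007 (P1/RW1/US1/PS0)
  lvl1: tbl 0x32, slot 0 ⇒ 0x36007 (P1/RW1/US1/PS0)
  → PA=0x361B9  (2 entries read)
#1 VA=0x241B74C (r,kernel):
  lvl0: tbl 0x2F, slot 18 ⇒ 0x38007 (P1/RW1/US1/PS0)
  lvl1: tbl 0x38, slot 27 ⇒ 0x3A007 (P1/RW1/US1/PS0)
  → PA=0x3A74C  (2 entries read)

Entries read for #0: 2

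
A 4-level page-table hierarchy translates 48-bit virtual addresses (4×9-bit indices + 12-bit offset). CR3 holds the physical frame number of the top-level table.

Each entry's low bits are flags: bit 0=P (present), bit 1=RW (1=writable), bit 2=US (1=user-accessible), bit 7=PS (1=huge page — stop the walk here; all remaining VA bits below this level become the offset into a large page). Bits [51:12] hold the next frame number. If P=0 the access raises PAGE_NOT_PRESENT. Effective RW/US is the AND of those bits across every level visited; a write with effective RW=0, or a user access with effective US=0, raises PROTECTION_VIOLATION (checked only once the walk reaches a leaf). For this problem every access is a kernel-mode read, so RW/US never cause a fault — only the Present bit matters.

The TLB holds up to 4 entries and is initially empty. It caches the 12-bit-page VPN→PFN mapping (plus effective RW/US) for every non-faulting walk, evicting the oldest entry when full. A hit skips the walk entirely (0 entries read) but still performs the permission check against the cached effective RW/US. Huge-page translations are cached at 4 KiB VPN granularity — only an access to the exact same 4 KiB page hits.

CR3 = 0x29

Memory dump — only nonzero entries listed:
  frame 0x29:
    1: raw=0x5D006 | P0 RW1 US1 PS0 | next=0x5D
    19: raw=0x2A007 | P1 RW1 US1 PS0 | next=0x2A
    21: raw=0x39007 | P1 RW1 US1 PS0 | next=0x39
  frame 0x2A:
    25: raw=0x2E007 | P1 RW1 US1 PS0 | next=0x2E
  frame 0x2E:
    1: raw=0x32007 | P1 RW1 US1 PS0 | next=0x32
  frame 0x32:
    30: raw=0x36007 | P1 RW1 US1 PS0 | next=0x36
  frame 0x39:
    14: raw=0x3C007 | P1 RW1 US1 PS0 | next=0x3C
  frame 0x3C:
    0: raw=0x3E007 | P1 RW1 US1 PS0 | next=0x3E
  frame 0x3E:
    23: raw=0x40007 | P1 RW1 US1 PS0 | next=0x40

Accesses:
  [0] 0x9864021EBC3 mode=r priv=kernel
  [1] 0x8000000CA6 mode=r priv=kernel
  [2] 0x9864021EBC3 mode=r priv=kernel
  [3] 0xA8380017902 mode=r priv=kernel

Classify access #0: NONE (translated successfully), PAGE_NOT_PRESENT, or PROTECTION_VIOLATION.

Per-access translation:
#0 VA=0x9864021EBC3 (r,kernel):
  L0 @0x29[19] → 0x2A007  P=1,RW=1,US=1,PS=0
  L1 @0x2A[25] → 0x2E007  P=1,RW=1,US=1,PS=0
  L2 @0x2E[1] → 0x32007  P=1,RW=1,US=1,PS=0
  L3 @0x32[30] → 0x36007  P=1,RW=1,US=1,PS=0
  → PA=0x36BC3  (4 entries read)
#1 VA=0x8000000CA6 (r,kernel):
  L0 @0x29[1] → 0x5D006  P=0,RW=1,US=1,PS=0
  ✗ PAGE_NOT_PRESENT  [1 reads]
#2 VA=0x9864021EBC3 (r,kernel):
  TLB hit vpn=0x9864021E → PA=0x36BC3
#3 VA=0xA8380017902 (r,kernel):
  L0 @0x29[21] → 0x39007  P=1,RW=1,US=1,PS=0
  L1 @0x39[14] → 0x3C007  P=1,RW=1,US=1,PS=0
  L2 @0x3C[0] → 0x3E007  P=1,RW=1,US=1,PS=0
  L3 @0x3E[23] → 0x40007  P=1,RW=1,US=1,PS=0
  → PA=0x40902  (4 entries read)

Access #0 fault: NONE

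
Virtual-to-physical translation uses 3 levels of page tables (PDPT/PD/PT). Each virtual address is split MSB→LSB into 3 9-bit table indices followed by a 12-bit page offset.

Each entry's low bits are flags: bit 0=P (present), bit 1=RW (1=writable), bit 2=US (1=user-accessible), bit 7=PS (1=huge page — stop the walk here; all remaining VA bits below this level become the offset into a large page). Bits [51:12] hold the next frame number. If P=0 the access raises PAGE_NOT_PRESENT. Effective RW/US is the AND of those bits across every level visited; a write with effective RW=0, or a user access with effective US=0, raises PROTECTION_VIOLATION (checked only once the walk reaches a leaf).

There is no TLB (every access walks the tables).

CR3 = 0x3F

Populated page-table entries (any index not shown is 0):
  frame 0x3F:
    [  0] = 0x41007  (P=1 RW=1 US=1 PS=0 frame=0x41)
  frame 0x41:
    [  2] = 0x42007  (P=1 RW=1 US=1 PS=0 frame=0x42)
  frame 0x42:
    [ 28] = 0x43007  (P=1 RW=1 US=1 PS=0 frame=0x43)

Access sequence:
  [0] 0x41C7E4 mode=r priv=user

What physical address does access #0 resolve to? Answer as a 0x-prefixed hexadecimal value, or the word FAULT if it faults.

Per-access translation:
#0 VA=0x41C7E4 (r,user):
  lvl0: tbl 0x3F, slot 0 ⇒ 0x41007 (P1/RW1/US1/PS0)
  lvl1: tbl 0x41, slot 2 ⇒ 0x42007 (P1/RW1/US1/PS0)
  lvl2: tbl 0x42, slot 28 ⇒ 0x43007 (P1/RW1/US1/PS0)
  → PA=0x437E4  (3 entries read)

Access #0 PA: 0x437E4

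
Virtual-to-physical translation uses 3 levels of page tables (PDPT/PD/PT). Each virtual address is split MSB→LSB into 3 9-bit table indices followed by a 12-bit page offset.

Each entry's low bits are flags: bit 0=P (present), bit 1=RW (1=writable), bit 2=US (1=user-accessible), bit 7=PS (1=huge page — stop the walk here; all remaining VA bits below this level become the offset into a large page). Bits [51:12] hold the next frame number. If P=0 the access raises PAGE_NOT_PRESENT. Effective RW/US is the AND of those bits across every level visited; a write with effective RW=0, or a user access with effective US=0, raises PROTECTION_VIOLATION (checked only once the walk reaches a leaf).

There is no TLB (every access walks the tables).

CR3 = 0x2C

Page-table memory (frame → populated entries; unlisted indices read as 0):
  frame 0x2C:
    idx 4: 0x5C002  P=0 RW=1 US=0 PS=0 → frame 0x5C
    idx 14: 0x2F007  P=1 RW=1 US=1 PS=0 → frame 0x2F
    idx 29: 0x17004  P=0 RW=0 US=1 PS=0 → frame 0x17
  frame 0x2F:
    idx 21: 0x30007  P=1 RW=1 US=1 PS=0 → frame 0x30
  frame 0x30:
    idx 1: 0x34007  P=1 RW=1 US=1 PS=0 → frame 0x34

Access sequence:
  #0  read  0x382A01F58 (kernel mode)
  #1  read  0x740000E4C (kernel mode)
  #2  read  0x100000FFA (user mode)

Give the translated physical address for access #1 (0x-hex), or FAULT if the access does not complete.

Walk each access:
#0 VA=0x382A01F58 (r,kernel):
  L0: frame=0x2C idx=14 entry=0x2F007 [P=1 RW=1 US=1 PS=0]
  L1: frame=0x2F idx=21 entry=0x30007 [P=1 RW=1 US=1 PS=0]
  L2: frame=0x30 idx=1 entry=0x34007 [P=1 RW=1 US=1 PS=0]
  ✓ 0x34F58  — 3 lookups
#1 VA=0x740000E4C (r,kernel):
  L0: frame=0x2C idx=29 entry=0x17004 [P=0 RW=0 US=1 PS=0]
  ⇒ fault: PAGE_NOT_PRESENT  — 1 lookups
#2 VA=0x100000FFA (r,user):
  L0: frame=0x2C idx=4 entry=0x5C002 [P=0 RW=1 US=0 PS=0]
  ⇒ fault: PAGE_NOT_PRESENT  — 1 lookups

Access #1 PA: FAULT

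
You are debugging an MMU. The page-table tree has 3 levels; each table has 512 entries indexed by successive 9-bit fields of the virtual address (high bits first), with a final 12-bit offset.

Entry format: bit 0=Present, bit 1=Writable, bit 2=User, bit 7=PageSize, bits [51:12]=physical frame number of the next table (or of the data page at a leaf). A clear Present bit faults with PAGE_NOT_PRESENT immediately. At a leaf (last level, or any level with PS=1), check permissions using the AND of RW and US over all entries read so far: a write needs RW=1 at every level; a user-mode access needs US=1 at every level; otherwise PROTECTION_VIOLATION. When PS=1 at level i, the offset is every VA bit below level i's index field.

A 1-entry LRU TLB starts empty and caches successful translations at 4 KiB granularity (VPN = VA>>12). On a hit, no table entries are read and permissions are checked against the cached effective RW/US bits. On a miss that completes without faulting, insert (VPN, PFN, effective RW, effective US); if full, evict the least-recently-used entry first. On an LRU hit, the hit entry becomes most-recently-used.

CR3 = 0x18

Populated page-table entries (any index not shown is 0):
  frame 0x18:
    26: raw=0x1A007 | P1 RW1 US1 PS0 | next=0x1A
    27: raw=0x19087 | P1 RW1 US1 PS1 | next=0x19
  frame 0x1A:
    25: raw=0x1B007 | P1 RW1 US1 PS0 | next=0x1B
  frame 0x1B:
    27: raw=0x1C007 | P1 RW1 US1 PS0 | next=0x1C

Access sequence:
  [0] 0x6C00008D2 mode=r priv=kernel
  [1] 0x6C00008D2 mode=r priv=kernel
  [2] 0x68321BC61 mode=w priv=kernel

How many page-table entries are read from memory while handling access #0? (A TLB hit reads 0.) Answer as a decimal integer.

Per-access translation:
#0 VA=0x6C00008D2 (r,kernel):
  [0] read 0x18 idx=27: raw=0x19087 flags P=1 W=1 U=1 S=1
  → PA=0x198D2 (huge @L0)  (1 entries read)
#1 VA=0x6C00008D2 (r,kernel):
  TLB hit vpn=0x6C0000 → PA=0x198D2
#2 VA=0x68321BC61 (w,kernel):
  [0] read 0x18 idx=26: raw=0x1A007 flags P=1 W=1 U=1 S=0
  [1] read 0x1A idx=25: raw=0x1B007 flags P=1 W=1 U=1 S=0
  [2] read 0x1B idx=27: raw=0x1C007 flags P=1 W=1 U=1 S=0
  → PA=0x1CC61  (3 entries read)

Entries read for #0: 1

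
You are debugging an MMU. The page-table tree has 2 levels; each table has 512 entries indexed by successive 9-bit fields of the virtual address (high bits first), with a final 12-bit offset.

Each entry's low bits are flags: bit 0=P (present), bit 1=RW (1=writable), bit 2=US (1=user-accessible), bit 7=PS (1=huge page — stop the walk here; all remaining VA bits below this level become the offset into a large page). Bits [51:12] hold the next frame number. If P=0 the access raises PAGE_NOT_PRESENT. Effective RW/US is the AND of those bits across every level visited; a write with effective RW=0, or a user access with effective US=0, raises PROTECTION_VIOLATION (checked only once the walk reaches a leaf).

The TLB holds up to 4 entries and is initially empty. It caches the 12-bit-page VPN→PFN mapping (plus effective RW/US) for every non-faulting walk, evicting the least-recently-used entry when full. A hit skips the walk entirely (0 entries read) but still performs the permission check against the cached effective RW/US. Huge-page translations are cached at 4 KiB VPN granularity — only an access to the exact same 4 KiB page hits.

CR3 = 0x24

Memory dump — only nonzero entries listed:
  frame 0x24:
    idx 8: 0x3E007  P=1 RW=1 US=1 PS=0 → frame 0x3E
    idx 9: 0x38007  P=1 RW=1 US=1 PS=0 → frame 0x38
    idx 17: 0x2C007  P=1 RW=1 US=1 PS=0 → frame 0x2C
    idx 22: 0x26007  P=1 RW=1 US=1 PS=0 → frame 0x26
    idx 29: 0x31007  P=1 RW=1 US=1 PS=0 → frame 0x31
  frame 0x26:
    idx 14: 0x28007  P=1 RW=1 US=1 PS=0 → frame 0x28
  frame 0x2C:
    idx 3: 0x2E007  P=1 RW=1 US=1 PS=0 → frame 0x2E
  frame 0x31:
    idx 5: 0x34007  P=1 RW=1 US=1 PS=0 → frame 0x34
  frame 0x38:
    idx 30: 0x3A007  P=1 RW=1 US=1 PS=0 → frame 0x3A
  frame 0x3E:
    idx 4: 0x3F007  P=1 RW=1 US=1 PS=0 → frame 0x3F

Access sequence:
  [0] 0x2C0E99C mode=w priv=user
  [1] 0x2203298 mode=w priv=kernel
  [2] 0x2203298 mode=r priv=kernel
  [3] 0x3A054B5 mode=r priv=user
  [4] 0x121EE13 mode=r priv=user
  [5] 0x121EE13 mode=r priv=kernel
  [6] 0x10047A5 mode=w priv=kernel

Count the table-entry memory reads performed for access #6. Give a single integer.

Per-access translation:
#0 VA=0x2C0E99C (w,user):
  [0] read 0x24 idx=22: raw=0x26007 flags P=1 W=1 U=1 S=0
  [1] read 0x26 idx=14: raw=0x28007 flags P=1 W=1 U=1 S=0
  → PA=0x2899C  (2 entries read)
#1 VA=0x2203298 (w,kernel):
  [0] read 0x24 idx=17: raw=0x2C007 flags P=1 W=1 U=1 S=0
  [1] read 0x2C idx=3: raw=0x2E007 flags P=1 W=1 U=1 S=0
  → PA=0x2E298  (2 entries read)
#2 VA=0x2203298 (r,kernel):
  TLB hit vpn=0x2203 → PA=0x2E298
#3 VA=0x3A054B5 (r,user):
  [0] read 0x24 idx=29: raw=0x31007 flags P=1 W=1 U=1 S=0
  [1] read 0x31 idx=5: raw=0x34007 flags P=1 W=1 U=1 S=0
  → PA=0x344B5  (2 entries read)
#4 VA=0x121EE13 (r,user):
  [0] read 0x24 idx=9: raw=0x38007 flags P=1 W=1 U=1 S=0
  [1] read 0x38 idx=30: raw=0x3A007 flags P=1 W=1 U=1 S=0
  → PA=0x3AE13  (2 entries read)
#5 VA=0x121EE13 (r,kernel):
  TLB hit vpn=0x121E → PA=0x3AE13
#6 VA=0x10047A5 (w,kernel):
  [0] read 0x24 idx=8: raw=0x3E007 flags P=1 W=1 U=1 S=0
  [1] read 0x3E idx=4: raw=0x3F007 flags P=1 W=1 U=1 S=0
  → PA=0x3F7A5  (2 entries read)

Entries read for #6: 2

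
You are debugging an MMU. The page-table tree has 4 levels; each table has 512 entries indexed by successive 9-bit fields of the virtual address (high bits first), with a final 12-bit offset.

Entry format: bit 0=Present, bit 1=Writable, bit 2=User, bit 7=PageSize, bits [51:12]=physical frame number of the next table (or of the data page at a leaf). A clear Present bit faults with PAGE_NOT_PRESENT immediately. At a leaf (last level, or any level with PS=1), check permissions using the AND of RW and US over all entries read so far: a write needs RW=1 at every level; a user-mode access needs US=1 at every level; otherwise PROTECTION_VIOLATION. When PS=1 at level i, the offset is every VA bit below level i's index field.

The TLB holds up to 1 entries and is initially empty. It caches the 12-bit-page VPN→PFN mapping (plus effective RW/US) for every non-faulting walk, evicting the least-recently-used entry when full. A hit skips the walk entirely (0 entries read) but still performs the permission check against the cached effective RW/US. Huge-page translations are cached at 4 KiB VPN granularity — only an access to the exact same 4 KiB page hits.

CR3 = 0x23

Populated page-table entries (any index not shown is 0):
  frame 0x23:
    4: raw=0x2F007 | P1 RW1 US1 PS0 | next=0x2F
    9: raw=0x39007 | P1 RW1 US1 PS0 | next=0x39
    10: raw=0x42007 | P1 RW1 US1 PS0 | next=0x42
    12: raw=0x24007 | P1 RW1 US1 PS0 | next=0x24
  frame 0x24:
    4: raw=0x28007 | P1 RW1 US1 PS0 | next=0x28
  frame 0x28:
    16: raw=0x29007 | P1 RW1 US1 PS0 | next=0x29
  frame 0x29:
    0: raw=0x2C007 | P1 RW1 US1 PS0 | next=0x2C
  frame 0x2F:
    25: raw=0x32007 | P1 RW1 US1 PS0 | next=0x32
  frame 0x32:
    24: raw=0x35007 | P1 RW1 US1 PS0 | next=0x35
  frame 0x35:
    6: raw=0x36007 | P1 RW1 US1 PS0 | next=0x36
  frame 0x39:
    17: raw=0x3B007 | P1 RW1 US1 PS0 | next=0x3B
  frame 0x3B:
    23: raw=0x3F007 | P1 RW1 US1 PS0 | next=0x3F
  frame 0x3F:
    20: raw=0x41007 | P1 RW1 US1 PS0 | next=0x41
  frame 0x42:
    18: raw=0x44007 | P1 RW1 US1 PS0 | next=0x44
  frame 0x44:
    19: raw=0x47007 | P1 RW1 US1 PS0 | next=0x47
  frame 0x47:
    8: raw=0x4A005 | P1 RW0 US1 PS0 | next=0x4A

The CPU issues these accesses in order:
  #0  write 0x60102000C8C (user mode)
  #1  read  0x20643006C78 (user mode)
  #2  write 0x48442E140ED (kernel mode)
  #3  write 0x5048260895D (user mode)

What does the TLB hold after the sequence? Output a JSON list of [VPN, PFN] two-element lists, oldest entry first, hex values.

Walk each access:
#0 VA=0x60102000C8C (w,user):
  lvl0: tbl 0x23, slot 12 ⇒ 0x24007 (P1/RW1/US1/PS0)
  lvl1: tbl 0x24, slot 4 ⇒ 0x28007 (P1/RW1/US1/PS0)
  lvl2: tbl 0x28, slot 16 ⇒ 0x29007 (P1/RW1/US1/PS0)
  lvl3: tbl 0x29, slot 0 ⇒ 0x2C007 (P1/RW1/US1/PS0)
  ⇒ phys 0x2CC8C  [4 reads]
#1 VA=0x20643006C78 (r,user):
  lvl0: tbl 0x23, slot 4 ⇒ 0x2F007 (P1/RW1/US1/PS0)
  lvl1: tbl 0x2F, slot 25 ⇒ 0x32007 (P1/RW1/US1/PS0)
  lvl2: tbl 0x32, slot 24 ⇒ 0x35007 (P1/RW1/US1/PS0)
  lvl3: tbl 0x35, slot 6 ⇒ 0x36007 (P1/RW1/US1/PS0)
  ⇒ phys 0x36C78  [4 reads]
#2 VA=0x48442E140ED (w,kernel):
  lvl0: tbl 0x23, slot 9 ⇒ 0x39007 (P1/RW1/US1/PS0)
  lvl1: tbl 0x39, slot 17 ⇒ 0x3B007 (P1/RW1/US1/PS0)
  lvl2: tbl 0x3B, slot 23 ⇒ 0x3F007 (P1/RW1/US1/PS0)
  lvl3: tbl 0x3F, slot 20 ⇒ 0x41007 (P1/RW1/US1/PS0)
  ⇒ phys 0x410ED  [4 reads]
#3 VA=0x5048260895D (w,user):
  lvl0: tbl 0x23, slot 10 ⇒ 0x42007 (P1/RW1/US1/PS0)
  lvl1: tbl 0x42, slot 18 ⇒ 0x44007 (P1/RW1/US1/PS0)
  lvl2: tbl 0x44, slot 19 ⇒ 0x47007 (P1/RW1/US1/PS0)
  lvl3: tbl 0x47, slot 8 ⇒ 0x4A005 (P1/RW0/US1/PS0)
  ⇒ fault: PROTECTION_VIOLATION  — 4 lookups

TLB: [["0x48442E14", "0x41"]]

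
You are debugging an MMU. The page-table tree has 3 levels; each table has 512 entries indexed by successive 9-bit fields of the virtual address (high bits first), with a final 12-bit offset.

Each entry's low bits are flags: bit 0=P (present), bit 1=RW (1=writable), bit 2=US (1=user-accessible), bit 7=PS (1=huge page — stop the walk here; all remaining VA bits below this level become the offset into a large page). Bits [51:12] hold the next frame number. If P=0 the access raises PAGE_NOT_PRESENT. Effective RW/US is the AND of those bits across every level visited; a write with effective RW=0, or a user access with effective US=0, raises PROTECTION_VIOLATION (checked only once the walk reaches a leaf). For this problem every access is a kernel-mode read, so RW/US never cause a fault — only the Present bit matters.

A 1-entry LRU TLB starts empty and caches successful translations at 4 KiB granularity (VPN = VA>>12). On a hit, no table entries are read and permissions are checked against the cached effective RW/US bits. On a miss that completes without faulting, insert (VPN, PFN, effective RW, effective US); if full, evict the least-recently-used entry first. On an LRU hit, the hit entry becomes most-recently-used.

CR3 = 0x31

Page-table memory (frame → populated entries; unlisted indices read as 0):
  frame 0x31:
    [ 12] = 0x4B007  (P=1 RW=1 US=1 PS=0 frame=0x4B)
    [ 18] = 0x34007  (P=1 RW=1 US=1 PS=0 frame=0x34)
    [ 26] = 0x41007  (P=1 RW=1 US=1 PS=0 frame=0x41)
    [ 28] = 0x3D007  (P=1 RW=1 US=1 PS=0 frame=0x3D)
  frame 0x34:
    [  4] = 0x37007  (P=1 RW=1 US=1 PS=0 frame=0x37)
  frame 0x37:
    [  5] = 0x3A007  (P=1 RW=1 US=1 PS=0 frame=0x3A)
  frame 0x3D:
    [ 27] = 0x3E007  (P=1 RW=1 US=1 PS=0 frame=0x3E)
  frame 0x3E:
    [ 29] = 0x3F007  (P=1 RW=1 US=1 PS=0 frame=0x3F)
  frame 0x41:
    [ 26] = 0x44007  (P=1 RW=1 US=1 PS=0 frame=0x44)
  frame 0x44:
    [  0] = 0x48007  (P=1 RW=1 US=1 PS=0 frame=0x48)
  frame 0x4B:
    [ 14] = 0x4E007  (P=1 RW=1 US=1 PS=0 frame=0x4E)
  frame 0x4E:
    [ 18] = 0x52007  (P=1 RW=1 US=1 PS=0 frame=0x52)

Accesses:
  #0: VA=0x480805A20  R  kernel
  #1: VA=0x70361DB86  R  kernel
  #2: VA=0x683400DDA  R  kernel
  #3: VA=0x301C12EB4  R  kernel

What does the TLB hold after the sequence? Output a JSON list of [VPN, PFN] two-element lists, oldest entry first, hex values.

Trace:
#0 VA=0x480805A20 (r,kernel):
  [0] read 0x31 idx=18: raw=0x34007 flags P=1 W=1 U=1 S=0
  [1] read 0x34 idx=4: raw=0x37007 flags P=1 W=1 U=1 S=0
  [2] read 0x37 idx=5: raw=0x3A007 flags P=1 W=1 U=1 S=0
  ✓ 0x3AA20  — 3 lookups
#1 VA=0x70361DB86 (r,kernel):
  [0] read 0x31 idx=28: raw=0x3D007 flags P=1 W=1 U=1 S=0
  [1] read 0x3D idx=27: raw=0x3E007 flags P=1 W=1 U=1 S=0
  [2] read 0x3E idx=29: raw=0x3F007 flags P=1 W=1 U=1 S=0
  ✓ 0x3FB86  — 3 lookups
#2 VA=0x683400DDA (r,kernel):
  [0] read 0x31 idx=26: raw=0x41007 flags P=1 W=1 U=1 S=0
  [1] read 0x41 idx=26: raw=0x44007 flags P=1 W=1 U=1 S=0
  [2] read 0x44 idx=0: raw=0x48007 flags P=1 W=1 U=1 S=0
  ✓ 0x48DDA  — 3 lookups
#3 VA=0x301C12EB4 (r,kernel):
  [0] read 0x31 idx=12: raw=0x4B007 flags P=1 W=1 U=1 S=0
  [1] read 0x4B idx=14: raw=0x4E007 flags P=1 W=1 U=1 S=0
  [2] read 0x4E idx=18: raw=0x52007 flags P=1 W=1 U=1 S=0
  ✓ 0x52EB4  — 3 lookups

TLB: [["0x301C12", "0x52"]]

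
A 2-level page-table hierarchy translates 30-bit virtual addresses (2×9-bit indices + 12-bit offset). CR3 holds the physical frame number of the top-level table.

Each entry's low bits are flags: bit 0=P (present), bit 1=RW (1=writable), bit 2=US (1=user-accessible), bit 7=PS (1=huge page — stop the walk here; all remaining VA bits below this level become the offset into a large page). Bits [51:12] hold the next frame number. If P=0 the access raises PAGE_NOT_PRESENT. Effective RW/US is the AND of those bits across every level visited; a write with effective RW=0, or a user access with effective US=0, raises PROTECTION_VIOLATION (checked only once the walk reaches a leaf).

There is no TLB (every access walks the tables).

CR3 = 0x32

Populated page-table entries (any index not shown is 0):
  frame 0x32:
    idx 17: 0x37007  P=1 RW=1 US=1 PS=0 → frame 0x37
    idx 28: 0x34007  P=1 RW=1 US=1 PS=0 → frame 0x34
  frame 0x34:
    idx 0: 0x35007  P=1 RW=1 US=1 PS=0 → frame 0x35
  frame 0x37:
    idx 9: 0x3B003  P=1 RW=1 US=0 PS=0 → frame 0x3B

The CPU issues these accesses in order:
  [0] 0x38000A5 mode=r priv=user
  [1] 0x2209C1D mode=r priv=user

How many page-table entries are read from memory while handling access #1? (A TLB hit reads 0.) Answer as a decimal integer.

Per-access translation:
#0 VA=0x38000A5 (r,user):
  L0 @0x32[28] → 0x34007  P=1,RW=1,US=1,PS=0
  L1 @0x34[0] → 0x35007  P=1,RW=1,US=1,PS=0
  ⇒ phys 0x350A5  [2 reads]
#1 VA=0x2209C1D (r,user):
  L0 @0x32[17] → 0x37007  P=1,RW=1,US=1,PS=0
  L1 @0x37[9] → 0x3B003  P=1,RW=1,US=0,PS=0
  ✗ PROTECTION_VIOLATION  [2 reads]

Entries read for #1: 2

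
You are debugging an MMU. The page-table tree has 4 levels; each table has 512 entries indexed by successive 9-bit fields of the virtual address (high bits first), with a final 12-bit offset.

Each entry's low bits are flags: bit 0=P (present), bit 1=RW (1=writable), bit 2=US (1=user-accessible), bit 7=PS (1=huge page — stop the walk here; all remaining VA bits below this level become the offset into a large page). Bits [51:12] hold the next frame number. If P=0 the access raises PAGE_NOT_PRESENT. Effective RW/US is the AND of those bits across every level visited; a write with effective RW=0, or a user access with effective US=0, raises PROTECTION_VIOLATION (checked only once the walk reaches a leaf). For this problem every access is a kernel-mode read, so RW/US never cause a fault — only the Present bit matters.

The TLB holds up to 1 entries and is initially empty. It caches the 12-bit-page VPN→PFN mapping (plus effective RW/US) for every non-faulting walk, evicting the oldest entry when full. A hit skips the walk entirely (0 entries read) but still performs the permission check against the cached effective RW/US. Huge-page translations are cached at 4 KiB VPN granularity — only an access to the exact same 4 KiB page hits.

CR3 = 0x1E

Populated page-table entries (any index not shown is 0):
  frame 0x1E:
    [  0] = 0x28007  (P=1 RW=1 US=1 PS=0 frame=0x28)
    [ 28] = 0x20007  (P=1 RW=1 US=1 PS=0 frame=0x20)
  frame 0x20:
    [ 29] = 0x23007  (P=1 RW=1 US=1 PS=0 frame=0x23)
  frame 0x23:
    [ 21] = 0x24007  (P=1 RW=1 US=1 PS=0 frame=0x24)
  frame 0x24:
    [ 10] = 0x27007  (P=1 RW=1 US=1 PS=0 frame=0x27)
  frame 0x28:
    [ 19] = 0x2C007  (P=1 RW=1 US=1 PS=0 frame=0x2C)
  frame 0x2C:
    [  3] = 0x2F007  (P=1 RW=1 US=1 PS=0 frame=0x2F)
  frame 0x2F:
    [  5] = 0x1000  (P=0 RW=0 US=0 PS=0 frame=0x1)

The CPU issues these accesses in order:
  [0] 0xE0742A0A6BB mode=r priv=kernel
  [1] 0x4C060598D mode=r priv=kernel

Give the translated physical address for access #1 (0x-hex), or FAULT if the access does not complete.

Trace:
#0 VA=0xE0742A0A6BB (r,kernel):
  L0: frame=0x1E idx=28 entry=0x20007 [P=1 RW=1 US=1 PS=0]
  L1: frame=0x20 idx=29 entry=0x23007 [P=1 RW=1 US=1 PS=0]
  L2: frame=0x23 idx=21 entry=0x24007 [P=1 RW=1 US=1 PS=0]
  L3: frame=0x24 idx=10 entry=0x27007 [P=1 RW=1 US=1 PS=0]
  → PA=0x276BB  (4 entries read)
#1 VA=0x4C060598D (r,kernel):
  L0: frame=0x1E idx=0 entry=0x28007 [P=1 RW=1 US=1 PS=0]
  L1: frame=0x28 idx=19 entry=0x2C007 [P=1 RW=1 US=1 PS=0]
  L2: frame=0x2C idx=3 entry=0x2F007 [P=1 RW=1 US=1 PS=0]
  L3: frame=0x2F idx=5 entry=0x1000 [P=0 RW=0 US=0 PS=0]
  ⇒ fault: PAGE_NOT_PRESENT  — 4 lookups

Access #1 PA: FAULT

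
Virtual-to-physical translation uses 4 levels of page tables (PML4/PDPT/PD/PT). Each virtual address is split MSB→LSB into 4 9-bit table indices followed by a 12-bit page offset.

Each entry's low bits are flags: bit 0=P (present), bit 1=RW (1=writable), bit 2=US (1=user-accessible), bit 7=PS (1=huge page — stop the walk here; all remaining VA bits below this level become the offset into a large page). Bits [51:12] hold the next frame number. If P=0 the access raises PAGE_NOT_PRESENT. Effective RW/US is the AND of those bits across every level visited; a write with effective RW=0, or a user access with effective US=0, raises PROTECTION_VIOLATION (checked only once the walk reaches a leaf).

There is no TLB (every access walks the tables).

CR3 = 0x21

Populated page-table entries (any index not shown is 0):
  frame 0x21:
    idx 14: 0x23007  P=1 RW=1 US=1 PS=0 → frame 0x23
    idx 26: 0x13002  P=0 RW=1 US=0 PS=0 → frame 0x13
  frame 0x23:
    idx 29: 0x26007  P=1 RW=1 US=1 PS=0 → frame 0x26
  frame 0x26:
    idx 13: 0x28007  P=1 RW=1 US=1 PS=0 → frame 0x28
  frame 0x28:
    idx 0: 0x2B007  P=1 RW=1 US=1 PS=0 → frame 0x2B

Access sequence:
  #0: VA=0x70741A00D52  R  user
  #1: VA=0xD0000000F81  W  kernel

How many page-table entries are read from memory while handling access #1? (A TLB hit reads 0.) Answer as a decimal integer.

Per-access translation:
#0 VA=0x70741A00D52 (r,user):
  lvl0: tbl 0x21, slot 14 ⇒ 0x23007 (P1/RW1/US1/PS0)
  lvl1: tbl 0x23, slot 29 ⇒ 0x26007 (P1/RW1/US1/PS0)
  lvl2: tbl 0x26, slot 13 ⇒ 0x28007 (P1/RW1/US1/PS0)
  lvl3: tbl 0x28, slot 0 ⇒ 0x2B007 (P1/RW1/US1/PS0)
  ✓ 0x2BD52  — 4 lookups
#1 VA=0xD0000000F81 (w,kernel):
  lvl0: tbl 0x21, slot 26 ⇒ 0x13002 (P0/RW1/US0/PS0)
  → PAGE_NOT_PRESENT  (1 entries read)

Entries read for #1: 1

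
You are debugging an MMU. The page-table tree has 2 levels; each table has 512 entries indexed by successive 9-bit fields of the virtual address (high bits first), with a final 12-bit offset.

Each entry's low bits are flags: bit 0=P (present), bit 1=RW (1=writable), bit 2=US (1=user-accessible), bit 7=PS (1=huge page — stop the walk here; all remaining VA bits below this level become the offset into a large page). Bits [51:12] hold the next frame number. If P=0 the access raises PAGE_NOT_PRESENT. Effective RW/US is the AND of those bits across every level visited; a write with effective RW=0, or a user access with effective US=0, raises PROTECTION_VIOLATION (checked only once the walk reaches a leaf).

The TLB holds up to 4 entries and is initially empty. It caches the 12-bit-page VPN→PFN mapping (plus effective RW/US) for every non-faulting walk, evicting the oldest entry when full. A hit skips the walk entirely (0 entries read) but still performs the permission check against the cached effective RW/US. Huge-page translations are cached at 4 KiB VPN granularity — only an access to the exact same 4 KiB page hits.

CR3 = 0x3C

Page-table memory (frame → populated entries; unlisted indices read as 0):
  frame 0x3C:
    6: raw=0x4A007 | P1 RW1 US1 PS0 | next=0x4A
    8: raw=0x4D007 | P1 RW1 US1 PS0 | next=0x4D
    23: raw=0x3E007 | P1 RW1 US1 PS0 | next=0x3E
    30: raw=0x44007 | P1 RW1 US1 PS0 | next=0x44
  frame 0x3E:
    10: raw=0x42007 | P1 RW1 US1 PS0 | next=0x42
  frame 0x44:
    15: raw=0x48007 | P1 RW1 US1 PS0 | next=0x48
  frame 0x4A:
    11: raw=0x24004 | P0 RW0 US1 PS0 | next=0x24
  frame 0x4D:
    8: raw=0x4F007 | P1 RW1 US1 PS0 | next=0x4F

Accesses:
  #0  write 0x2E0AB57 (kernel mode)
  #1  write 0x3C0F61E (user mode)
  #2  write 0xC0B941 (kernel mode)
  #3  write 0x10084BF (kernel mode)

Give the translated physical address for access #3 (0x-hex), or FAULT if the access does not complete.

Trace:
#0 VA=0x2E0AB57 (w,kernel):
  L0: frame=0x3C idx=23 entry=0x3E007 [P=1 RW=1 US=1 PS=0]
  L1: frame=0x3E idx=10 entry=0x42007 [P=1 RW=1 US=1 PS=0]
  ✓ 0x42B57  — 2 lookups
#1 VA=0x3C0F61E (w,user):
  L0: frame=0x3C idx=30 entry=0x44007 [P=1 RW=1 US=1 PS=0]
  L1: frame=0x44 idx=15 entry=0x48007 [P=1 RW=1 US=1 PS=0]
  ✓ 0x4861E  — 2 lookups
#2 VA=0xC0B941 (w,kernel):
  L0: frame=0x3C idx=6 entry=0x4A007 [P=1 RW=1 US=1 PS=0]
  L1: frame=0x4A idx=11 entry=0x24004 [P=0 RW=0 US=1 PS=0]
  → PAGE_NOT_PRESENT  (2 entries read)
#3 VA=0x10084BF (w,kernel):
  L0: frame=0x3C idx=8 entry=0x4D007 [P=1 RW=1 US=1 PS=0]
  L1: frame=0x4D idx=8 entry=0x4F007 [P=1 RW=1 US=1 PS=0]
  ✓ 0x4F4BF  — 2 lookups

Access #3 PA: 0x4F4BF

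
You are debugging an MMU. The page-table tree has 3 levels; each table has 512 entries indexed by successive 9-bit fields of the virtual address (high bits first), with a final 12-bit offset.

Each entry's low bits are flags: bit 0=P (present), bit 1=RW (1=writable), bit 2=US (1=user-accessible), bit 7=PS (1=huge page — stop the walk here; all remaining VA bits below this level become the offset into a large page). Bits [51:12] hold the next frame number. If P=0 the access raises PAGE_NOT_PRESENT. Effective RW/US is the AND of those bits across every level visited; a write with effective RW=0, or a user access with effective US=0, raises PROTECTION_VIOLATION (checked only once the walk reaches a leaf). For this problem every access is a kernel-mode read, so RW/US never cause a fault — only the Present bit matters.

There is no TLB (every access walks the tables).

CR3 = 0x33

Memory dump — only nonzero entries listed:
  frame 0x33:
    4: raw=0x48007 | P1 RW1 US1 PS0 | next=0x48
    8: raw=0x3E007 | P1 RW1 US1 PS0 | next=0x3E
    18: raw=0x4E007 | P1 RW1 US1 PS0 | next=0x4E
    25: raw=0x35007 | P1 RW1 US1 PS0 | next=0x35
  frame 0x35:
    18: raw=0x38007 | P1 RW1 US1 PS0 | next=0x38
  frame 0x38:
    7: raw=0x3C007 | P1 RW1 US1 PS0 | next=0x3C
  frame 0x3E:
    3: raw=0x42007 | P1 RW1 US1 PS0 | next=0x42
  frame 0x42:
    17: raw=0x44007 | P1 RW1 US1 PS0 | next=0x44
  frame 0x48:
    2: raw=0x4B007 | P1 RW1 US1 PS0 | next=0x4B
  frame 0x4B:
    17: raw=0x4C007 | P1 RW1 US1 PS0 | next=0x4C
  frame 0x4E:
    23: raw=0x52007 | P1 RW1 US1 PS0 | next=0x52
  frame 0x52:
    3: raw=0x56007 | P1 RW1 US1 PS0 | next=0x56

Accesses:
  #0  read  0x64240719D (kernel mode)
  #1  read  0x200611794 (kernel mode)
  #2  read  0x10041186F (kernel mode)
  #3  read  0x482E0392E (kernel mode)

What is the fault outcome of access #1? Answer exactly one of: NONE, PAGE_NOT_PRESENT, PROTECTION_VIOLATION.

Per-access translation:
#0 VA=0x64240719D (r,kernel):
  lvl0: tbl 0x33, slot 25 ⇒ 0x35007 (P1/RW1/US1/PS0)
  lvl1: tbl 0x35, slot 18 ⇒ 0x38007 (P1/RW1/US1/PS0)
  lvl2: tbl 0x38, slot 7 ⇒ 0x3C007 (P1/RW1/US1/PS0)
  → PA=0x3C19D  (3 entries read)
#1 VA=0x200611794 (r,kernel):
  lvl0: tbl 0x33, slot 8 ⇒ 0x3E007 (P1/RW1/US1/PS0)
  lvl1: tbl 0x3E, slot 3 ⇒ 0x42007 (P1/RW1/US1/PS0)
  lvl2: tbl 0x42, slot 17 ⇒ 0x44007 (P1/RW1/US1/PS0)
  → PA=0x44794  (3 entries read)
#2 VA=0x10041186F (r,kernel):
  lvl0: tbl 0x33, slot 4 ⇒ 0x48007 (P1/RW1/US1/PS0)
  lvl1: tbl 0x48, slot 2 ⇒ 0x4B007 (P1/RW1/US1/PS0)
  lvl2: tbl 0x4B, slot 17 ⇒ 0x4C007 (P1/RW1/US1/PS0)
  → PA=0x4C86F  (3 entries read)
#3 VA=0x482E0392E (r,kernel):
  lvl0: tbl 0x33, slot 18 ⇒ 0x4E007 (P1/RW1/US1/PS0)
  lvl1: tbl 0x4E, slot 23 ⇒ 0x52007 (P1/RW1/US1/PS0)
  lvl2: tbl 0x52, slot 3 ⇒ 0x56007 (P1/RW1/US1/PS0)
  → PA=0x5692E  (3 entries read)

Access #1 fault: NONE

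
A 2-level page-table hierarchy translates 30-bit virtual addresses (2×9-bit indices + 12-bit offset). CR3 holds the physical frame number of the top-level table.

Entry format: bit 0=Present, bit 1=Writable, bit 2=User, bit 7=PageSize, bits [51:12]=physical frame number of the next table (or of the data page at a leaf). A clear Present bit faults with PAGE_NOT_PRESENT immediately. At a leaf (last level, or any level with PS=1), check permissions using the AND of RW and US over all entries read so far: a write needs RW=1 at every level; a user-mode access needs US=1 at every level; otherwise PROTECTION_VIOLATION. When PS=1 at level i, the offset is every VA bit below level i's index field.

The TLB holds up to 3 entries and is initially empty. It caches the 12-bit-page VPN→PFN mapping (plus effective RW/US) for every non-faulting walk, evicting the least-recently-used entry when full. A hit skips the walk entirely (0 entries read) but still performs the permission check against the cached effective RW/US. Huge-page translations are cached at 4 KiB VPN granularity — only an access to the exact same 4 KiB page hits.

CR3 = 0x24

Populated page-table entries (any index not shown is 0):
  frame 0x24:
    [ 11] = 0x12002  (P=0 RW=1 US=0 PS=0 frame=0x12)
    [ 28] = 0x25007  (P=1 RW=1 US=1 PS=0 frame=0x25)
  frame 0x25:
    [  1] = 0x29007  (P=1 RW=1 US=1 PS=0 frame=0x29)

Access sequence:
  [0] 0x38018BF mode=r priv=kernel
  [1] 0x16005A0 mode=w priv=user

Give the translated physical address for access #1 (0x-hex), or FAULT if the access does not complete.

Trace:
#0 VA=0x38018BF (r,kernel):
  [0] read 0x24 idx=28: raw=0x25007 flags P=1 W=1 U=1 S=0
  [1] read 0x25 idx=1: raw=0x29007 flags P=1 W=1 U=1 S=0
  → PA=0x298BF  (2 entries read)
#1 VA=0x16005A0 (w,user):
  [0] read 0x24 idx=11: raw=0x12002 flags P=0 W=1 U=0 S=0
  ⇒ fault: PAGE_NOT_PRESENT  — 1 lookups

Access #1 PA: FAULT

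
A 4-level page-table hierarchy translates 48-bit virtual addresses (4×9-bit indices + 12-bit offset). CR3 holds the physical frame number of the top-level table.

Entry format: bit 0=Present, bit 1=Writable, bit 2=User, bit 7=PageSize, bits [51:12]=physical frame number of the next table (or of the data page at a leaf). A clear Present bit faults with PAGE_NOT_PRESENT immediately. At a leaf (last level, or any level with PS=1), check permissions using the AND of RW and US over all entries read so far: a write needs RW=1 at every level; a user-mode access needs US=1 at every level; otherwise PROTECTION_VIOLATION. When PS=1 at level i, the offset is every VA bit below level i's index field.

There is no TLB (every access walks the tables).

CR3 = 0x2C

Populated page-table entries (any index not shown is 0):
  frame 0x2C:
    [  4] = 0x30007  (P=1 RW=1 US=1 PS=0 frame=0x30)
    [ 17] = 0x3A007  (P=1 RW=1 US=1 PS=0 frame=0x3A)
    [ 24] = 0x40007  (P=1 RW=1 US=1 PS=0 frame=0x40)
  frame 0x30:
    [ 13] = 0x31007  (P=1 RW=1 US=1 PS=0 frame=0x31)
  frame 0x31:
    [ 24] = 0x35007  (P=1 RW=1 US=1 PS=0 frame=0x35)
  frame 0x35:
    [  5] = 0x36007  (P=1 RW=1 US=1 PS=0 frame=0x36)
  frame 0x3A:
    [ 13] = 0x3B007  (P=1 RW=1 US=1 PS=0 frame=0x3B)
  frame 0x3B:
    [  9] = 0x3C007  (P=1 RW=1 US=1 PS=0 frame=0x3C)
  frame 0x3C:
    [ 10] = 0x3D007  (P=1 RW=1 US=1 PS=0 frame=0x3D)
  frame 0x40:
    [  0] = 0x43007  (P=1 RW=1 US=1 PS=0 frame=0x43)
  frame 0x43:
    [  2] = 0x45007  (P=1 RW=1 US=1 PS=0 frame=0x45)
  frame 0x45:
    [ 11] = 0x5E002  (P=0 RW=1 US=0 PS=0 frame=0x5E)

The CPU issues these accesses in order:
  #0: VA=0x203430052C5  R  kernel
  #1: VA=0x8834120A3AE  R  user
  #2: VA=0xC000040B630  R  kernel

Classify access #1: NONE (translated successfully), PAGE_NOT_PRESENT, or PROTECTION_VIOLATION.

Walk each access:
#0 VA=0x203430052C5 (r,kernel):
  lvl0: tbl 0x2C, slot 4 ⇒ 0x30007 (P1/RW1/US1/PS0)
  lvl1: tbl 0x30, slot 13 ⇒ 0x31007 (P1/RW1/US1/PS0)
  lvl2: tbl 0x31, slot 24 ⇒ 0x35007 (P1/RW1/US1/PS0)
  lvl3: tbl 0x35, slot 5 ⇒ 0x36007 (P1/RW1/US1/PS0)
  → PA=0x362C5  (4 entries read)
#1 VA=0x8834120A3AE (r,user):
  lvl0: tbl 0x2C, slot 17 ⇒ 0x3A007 (P1/RW1/US1/PS0)
  lvl1: tbl 0x3A, slot 13 ⇒ 0x3B007 (P1/RW1/US1/PS0)
  lvl2: tbl 0x3B, slot 9 ⇒ 0x3C007 (P1/RW1/US1/PS0)
  lvl3: tbl 0x3C, slot 10 ⇒ 0x3D007 (P1/RW1/US1/PS0)
  → PA=0x3D3AE  (4 entries read)
#2 VA=0xC000040B630 (r,kernel):
  lvl0: tbl 0x2C, slot 24 ⇒ 0x40007 (P1/RW1/US1/PS0)
  lvl1: tbl 0x40, slot 0 ⇒ 0x43007 (P1/RW1/US1/PS0)
  lvl2: tbl 0x43, slot 2 ⇒ 0x45007 (P1/RW1/US1/PS0)
  lvl3: tbl 0x45, slot 11 ⇒ 0x5E002 (P0/RW1/US0/PS0)
  ⇒ fault: PAGE_NOT_PRESENT  — 4 lookups

Access #1 fault: NONE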